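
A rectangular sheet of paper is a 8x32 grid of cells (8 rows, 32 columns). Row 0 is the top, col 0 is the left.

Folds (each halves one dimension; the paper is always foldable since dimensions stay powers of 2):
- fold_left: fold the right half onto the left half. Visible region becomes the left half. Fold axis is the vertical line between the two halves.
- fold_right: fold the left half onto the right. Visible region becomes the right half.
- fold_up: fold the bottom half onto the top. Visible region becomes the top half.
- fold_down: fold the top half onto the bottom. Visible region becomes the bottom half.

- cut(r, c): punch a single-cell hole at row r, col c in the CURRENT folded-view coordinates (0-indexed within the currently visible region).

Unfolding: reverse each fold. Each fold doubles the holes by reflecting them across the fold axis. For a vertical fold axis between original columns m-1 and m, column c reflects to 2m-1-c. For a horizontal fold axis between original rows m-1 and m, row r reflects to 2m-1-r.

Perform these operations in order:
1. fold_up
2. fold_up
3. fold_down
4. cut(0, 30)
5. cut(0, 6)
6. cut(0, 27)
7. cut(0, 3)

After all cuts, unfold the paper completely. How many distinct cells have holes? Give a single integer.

Op 1 fold_up: fold axis h@4; visible region now rows[0,4) x cols[0,32) = 4x32
Op 2 fold_up: fold axis h@2; visible region now rows[0,2) x cols[0,32) = 2x32
Op 3 fold_down: fold axis h@1; visible region now rows[1,2) x cols[0,32) = 1x32
Op 4 cut(0, 30): punch at orig (1,30); cuts so far [(1, 30)]; region rows[1,2) x cols[0,32) = 1x32
Op 5 cut(0, 6): punch at orig (1,6); cuts so far [(1, 6), (1, 30)]; region rows[1,2) x cols[0,32) = 1x32
Op 6 cut(0, 27): punch at orig (1,27); cuts so far [(1, 6), (1, 27), (1, 30)]; region rows[1,2) x cols[0,32) = 1x32
Op 7 cut(0, 3): punch at orig (1,3); cuts so far [(1, 3), (1, 6), (1, 27), (1, 30)]; region rows[1,2) x cols[0,32) = 1x32
Unfold 1 (reflect across h@1): 8 holes -> [(0, 3), (0, 6), (0, 27), (0, 30), (1, 3), (1, 6), (1, 27), (1, 30)]
Unfold 2 (reflect across h@2): 16 holes -> [(0, 3), (0, 6), (0, 27), (0, 30), (1, 3), (1, 6), (1, 27), (1, 30), (2, 3), (2, 6), (2, 27), (2, 30), (3, 3), (3, 6), (3, 27), (3, 30)]
Unfold 3 (reflect across h@4): 32 holes -> [(0, 3), (0, 6), (0, 27), (0, 30), (1, 3), (1, 6), (1, 27), (1, 30), (2, 3), (2, 6), (2, 27), (2, 30), (3, 3), (3, 6), (3, 27), (3, 30), (4, 3), (4, 6), (4, 27), (4, 30), (5, 3), (5, 6), (5, 27), (5, 30), (6, 3), (6, 6), (6, 27), (6, 30), (7, 3), (7, 6), (7, 27), (7, 30)]

Answer: 32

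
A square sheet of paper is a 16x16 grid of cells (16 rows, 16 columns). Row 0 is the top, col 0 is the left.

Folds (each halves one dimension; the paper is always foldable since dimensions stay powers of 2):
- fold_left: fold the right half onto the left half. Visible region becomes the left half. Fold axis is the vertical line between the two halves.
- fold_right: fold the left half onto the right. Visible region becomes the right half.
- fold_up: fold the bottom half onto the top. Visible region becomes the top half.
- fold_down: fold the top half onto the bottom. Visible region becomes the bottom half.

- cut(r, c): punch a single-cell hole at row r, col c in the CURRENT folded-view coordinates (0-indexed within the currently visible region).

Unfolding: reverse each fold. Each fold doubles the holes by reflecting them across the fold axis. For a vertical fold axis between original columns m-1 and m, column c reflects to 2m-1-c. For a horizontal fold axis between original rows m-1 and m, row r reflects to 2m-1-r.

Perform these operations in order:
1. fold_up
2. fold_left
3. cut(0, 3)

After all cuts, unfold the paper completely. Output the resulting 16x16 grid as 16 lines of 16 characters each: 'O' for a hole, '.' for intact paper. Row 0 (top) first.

Op 1 fold_up: fold axis h@8; visible region now rows[0,8) x cols[0,16) = 8x16
Op 2 fold_left: fold axis v@8; visible region now rows[0,8) x cols[0,8) = 8x8
Op 3 cut(0, 3): punch at orig (0,3); cuts so far [(0, 3)]; region rows[0,8) x cols[0,8) = 8x8
Unfold 1 (reflect across v@8): 2 holes -> [(0, 3), (0, 12)]
Unfold 2 (reflect across h@8): 4 holes -> [(0, 3), (0, 12), (15, 3), (15, 12)]

Answer: ...O........O...
................
................
................
................
................
................
................
................
................
................
................
................
................
................
...O........O...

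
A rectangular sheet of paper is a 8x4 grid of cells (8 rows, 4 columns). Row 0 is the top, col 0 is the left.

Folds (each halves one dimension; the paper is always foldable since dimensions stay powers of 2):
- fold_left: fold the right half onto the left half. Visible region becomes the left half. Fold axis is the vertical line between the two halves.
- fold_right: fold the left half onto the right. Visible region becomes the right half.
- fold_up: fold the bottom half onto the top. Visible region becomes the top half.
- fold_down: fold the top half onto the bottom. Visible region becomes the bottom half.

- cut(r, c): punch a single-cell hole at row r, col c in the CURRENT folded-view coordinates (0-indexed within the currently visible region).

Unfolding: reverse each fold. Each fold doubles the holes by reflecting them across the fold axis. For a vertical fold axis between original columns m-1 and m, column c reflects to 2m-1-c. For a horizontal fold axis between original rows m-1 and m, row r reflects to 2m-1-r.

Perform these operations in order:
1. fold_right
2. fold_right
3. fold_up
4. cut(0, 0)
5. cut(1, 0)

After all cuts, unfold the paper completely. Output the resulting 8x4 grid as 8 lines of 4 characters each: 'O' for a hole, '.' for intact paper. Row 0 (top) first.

Op 1 fold_right: fold axis v@2; visible region now rows[0,8) x cols[2,4) = 8x2
Op 2 fold_right: fold axis v@3; visible region now rows[0,8) x cols[3,4) = 8x1
Op 3 fold_up: fold axis h@4; visible region now rows[0,4) x cols[3,4) = 4x1
Op 4 cut(0, 0): punch at orig (0,3); cuts so far [(0, 3)]; region rows[0,4) x cols[3,4) = 4x1
Op 5 cut(1, 0): punch at orig (1,3); cuts so far [(0, 3), (1, 3)]; region rows[0,4) x cols[3,4) = 4x1
Unfold 1 (reflect across h@4): 4 holes -> [(0, 3), (1, 3), (6, 3), (7, 3)]
Unfold 2 (reflect across v@3): 8 holes -> [(0, 2), (0, 3), (1, 2), (1, 3), (6, 2), (6, 3), (7, 2), (7, 3)]
Unfold 3 (reflect across v@2): 16 holes -> [(0, 0), (0, 1), (0, 2), (0, 3), (1, 0), (1, 1), (1, 2), (1, 3), (6, 0), (6, 1), (6, 2), (6, 3), (7, 0), (7, 1), (7, 2), (7, 3)]

Answer: OOOO
OOOO
....
....
....
....
OOOO
OOOO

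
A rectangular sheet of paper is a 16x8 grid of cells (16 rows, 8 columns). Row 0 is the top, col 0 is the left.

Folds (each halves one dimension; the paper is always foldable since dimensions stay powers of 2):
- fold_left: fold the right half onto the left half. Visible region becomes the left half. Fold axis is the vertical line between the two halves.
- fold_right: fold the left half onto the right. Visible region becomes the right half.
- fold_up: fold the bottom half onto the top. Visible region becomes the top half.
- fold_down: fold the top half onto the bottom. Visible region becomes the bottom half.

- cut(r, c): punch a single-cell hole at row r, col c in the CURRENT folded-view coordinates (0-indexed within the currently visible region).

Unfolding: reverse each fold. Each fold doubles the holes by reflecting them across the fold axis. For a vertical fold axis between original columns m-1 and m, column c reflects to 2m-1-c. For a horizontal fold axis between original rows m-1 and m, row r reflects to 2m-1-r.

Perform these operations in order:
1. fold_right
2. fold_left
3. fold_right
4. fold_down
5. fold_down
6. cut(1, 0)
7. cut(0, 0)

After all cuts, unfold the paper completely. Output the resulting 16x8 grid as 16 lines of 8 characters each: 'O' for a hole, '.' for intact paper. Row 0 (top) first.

Answer: ........
........
OOOOOOOO
OOOOOOOO
OOOOOOOO
OOOOOOOO
........
........
........
........
OOOOOOOO
OOOOOOOO
OOOOOOOO
OOOOOOOO
........
........

Derivation:
Op 1 fold_right: fold axis v@4; visible region now rows[0,16) x cols[4,8) = 16x4
Op 2 fold_left: fold axis v@6; visible region now rows[0,16) x cols[4,6) = 16x2
Op 3 fold_right: fold axis v@5; visible region now rows[0,16) x cols[5,6) = 16x1
Op 4 fold_down: fold axis h@8; visible region now rows[8,16) x cols[5,6) = 8x1
Op 5 fold_down: fold axis h@12; visible region now rows[12,16) x cols[5,6) = 4x1
Op 6 cut(1, 0): punch at orig (13,5); cuts so far [(13, 5)]; region rows[12,16) x cols[5,6) = 4x1
Op 7 cut(0, 0): punch at orig (12,5); cuts so far [(12, 5), (13, 5)]; region rows[12,16) x cols[5,6) = 4x1
Unfold 1 (reflect across h@12): 4 holes -> [(10, 5), (11, 5), (12, 5), (13, 5)]
Unfold 2 (reflect across h@8): 8 holes -> [(2, 5), (3, 5), (4, 5), (5, 5), (10, 5), (11, 5), (12, 5), (13, 5)]
Unfold 3 (reflect across v@5): 16 holes -> [(2, 4), (2, 5), (3, 4), (3, 5), (4, 4), (4, 5), (5, 4), (5, 5), (10, 4), (10, 5), (11, 4), (11, 5), (12, 4), (12, 5), (13, 4), (13, 5)]
Unfold 4 (reflect across v@6): 32 holes -> [(2, 4), (2, 5), (2, 6), (2, 7), (3, 4), (3, 5), (3, 6), (3, 7), (4, 4), (4, 5), (4, 6), (4, 7), (5, 4), (5, 5), (5, 6), (5, 7), (10, 4), (10, 5), (10, 6), (10, 7), (11, 4), (11, 5), (11, 6), (11, 7), (12, 4), (12, 5), (12, 6), (12, 7), (13, 4), (13, 5), (13, 6), (13, 7)]
Unfold 5 (reflect across v@4): 64 holes -> [(2, 0), (2, 1), (2, 2), (2, 3), (2, 4), (2, 5), (2, 6), (2, 7), (3, 0), (3, 1), (3, 2), (3, 3), (3, 4), (3, 5), (3, 6), (3, 7), (4, 0), (4, 1), (4, 2), (4, 3), (4, 4), (4, 5), (4, 6), (4, 7), (5, 0), (5, 1), (5, 2), (5, 3), (5, 4), (5, 5), (5, 6), (5, 7), (10, 0), (10, 1), (10, 2), (10, 3), (10, 4), (10, 5), (10, 6), (10, 7), (11, 0), (11, 1), (11, 2), (11, 3), (11, 4), (11, 5), (11, 6), (11, 7), (12, 0), (12, 1), (12, 2), (12, 3), (12, 4), (12, 5), (12, 6), (12, 7), (13, 0), (13, 1), (13, 2), (13, 3), (13, 4), (13, 5), (13, 6), (13, 7)]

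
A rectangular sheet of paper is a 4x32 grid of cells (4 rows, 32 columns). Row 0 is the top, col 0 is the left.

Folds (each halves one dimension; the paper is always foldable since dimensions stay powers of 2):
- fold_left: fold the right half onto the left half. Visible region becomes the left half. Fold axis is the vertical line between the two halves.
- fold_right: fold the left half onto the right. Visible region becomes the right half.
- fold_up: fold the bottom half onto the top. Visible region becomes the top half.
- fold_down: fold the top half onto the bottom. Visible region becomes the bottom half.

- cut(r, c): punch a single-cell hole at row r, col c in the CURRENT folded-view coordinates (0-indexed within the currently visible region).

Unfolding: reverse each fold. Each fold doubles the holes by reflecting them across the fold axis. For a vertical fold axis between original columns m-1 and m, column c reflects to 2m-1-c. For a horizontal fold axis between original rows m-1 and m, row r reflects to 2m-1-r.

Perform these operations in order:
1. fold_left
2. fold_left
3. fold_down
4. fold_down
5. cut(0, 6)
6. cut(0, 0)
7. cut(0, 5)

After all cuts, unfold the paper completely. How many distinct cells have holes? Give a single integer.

Answer: 48

Derivation:
Op 1 fold_left: fold axis v@16; visible region now rows[0,4) x cols[0,16) = 4x16
Op 2 fold_left: fold axis v@8; visible region now rows[0,4) x cols[0,8) = 4x8
Op 3 fold_down: fold axis h@2; visible region now rows[2,4) x cols[0,8) = 2x8
Op 4 fold_down: fold axis h@3; visible region now rows[3,4) x cols[0,8) = 1x8
Op 5 cut(0, 6): punch at orig (3,6); cuts so far [(3, 6)]; region rows[3,4) x cols[0,8) = 1x8
Op 6 cut(0, 0): punch at orig (3,0); cuts so far [(3, 0), (3, 6)]; region rows[3,4) x cols[0,8) = 1x8
Op 7 cut(0, 5): punch at orig (3,5); cuts so far [(3, 0), (3, 5), (3, 6)]; region rows[3,4) x cols[0,8) = 1x8
Unfold 1 (reflect across h@3): 6 holes -> [(2, 0), (2, 5), (2, 6), (3, 0), (3, 5), (3, 6)]
Unfold 2 (reflect across h@2): 12 holes -> [(0, 0), (0, 5), (0, 6), (1, 0), (1, 5), (1, 6), (2, 0), (2, 5), (2, 6), (3, 0), (3, 5), (3, 6)]
Unfold 3 (reflect across v@8): 24 holes -> [(0, 0), (0, 5), (0, 6), (0, 9), (0, 10), (0, 15), (1, 0), (1, 5), (1, 6), (1, 9), (1, 10), (1, 15), (2, 0), (2, 5), (2, 6), (2, 9), (2, 10), (2, 15), (3, 0), (3, 5), (3, 6), (3, 9), (3, 10), (3, 15)]
Unfold 4 (reflect across v@16): 48 holes -> [(0, 0), (0, 5), (0, 6), (0, 9), (0, 10), (0, 15), (0, 16), (0, 21), (0, 22), (0, 25), (0, 26), (0, 31), (1, 0), (1, 5), (1, 6), (1, 9), (1, 10), (1, 15), (1, 16), (1, 21), (1, 22), (1, 25), (1, 26), (1, 31), (2, 0), (2, 5), (2, 6), (2, 9), (2, 10), (2, 15), (2, 16), (2, 21), (2, 22), (2, 25), (2, 26), (2, 31), (3, 0), (3, 5), (3, 6), (3, 9), (3, 10), (3, 15), (3, 16), (3, 21), (3, 22), (3, 25), (3, 26), (3, 31)]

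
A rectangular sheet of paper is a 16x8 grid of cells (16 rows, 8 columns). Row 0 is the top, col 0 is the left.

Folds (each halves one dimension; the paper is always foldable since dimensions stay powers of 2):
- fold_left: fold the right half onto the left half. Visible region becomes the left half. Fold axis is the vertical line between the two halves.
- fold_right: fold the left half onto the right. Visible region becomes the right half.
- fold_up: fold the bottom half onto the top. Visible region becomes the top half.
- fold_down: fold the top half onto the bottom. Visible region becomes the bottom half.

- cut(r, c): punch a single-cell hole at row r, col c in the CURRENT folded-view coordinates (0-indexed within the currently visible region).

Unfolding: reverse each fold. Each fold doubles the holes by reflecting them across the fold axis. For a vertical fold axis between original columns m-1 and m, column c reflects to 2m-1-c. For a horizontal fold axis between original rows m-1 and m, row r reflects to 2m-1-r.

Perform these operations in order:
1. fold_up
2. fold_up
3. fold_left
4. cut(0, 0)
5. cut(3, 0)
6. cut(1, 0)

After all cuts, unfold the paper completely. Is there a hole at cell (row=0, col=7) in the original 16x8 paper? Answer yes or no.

Answer: yes

Derivation:
Op 1 fold_up: fold axis h@8; visible region now rows[0,8) x cols[0,8) = 8x8
Op 2 fold_up: fold axis h@4; visible region now rows[0,4) x cols[0,8) = 4x8
Op 3 fold_left: fold axis v@4; visible region now rows[0,4) x cols[0,4) = 4x4
Op 4 cut(0, 0): punch at orig (0,0); cuts so far [(0, 0)]; region rows[0,4) x cols[0,4) = 4x4
Op 5 cut(3, 0): punch at orig (3,0); cuts so far [(0, 0), (3, 0)]; region rows[0,4) x cols[0,4) = 4x4
Op 6 cut(1, 0): punch at orig (1,0); cuts so far [(0, 0), (1, 0), (3, 0)]; region rows[0,4) x cols[0,4) = 4x4
Unfold 1 (reflect across v@4): 6 holes -> [(0, 0), (0, 7), (1, 0), (1, 7), (3, 0), (3, 7)]
Unfold 2 (reflect across h@4): 12 holes -> [(0, 0), (0, 7), (1, 0), (1, 7), (3, 0), (3, 7), (4, 0), (4, 7), (6, 0), (6, 7), (7, 0), (7, 7)]
Unfold 3 (reflect across h@8): 24 holes -> [(0, 0), (0, 7), (1, 0), (1, 7), (3, 0), (3, 7), (4, 0), (4, 7), (6, 0), (6, 7), (7, 0), (7, 7), (8, 0), (8, 7), (9, 0), (9, 7), (11, 0), (11, 7), (12, 0), (12, 7), (14, 0), (14, 7), (15, 0), (15, 7)]
Holes: [(0, 0), (0, 7), (1, 0), (1, 7), (3, 0), (3, 7), (4, 0), (4, 7), (6, 0), (6, 7), (7, 0), (7, 7), (8, 0), (8, 7), (9, 0), (9, 7), (11, 0), (11, 7), (12, 0), (12, 7), (14, 0), (14, 7), (15, 0), (15, 7)]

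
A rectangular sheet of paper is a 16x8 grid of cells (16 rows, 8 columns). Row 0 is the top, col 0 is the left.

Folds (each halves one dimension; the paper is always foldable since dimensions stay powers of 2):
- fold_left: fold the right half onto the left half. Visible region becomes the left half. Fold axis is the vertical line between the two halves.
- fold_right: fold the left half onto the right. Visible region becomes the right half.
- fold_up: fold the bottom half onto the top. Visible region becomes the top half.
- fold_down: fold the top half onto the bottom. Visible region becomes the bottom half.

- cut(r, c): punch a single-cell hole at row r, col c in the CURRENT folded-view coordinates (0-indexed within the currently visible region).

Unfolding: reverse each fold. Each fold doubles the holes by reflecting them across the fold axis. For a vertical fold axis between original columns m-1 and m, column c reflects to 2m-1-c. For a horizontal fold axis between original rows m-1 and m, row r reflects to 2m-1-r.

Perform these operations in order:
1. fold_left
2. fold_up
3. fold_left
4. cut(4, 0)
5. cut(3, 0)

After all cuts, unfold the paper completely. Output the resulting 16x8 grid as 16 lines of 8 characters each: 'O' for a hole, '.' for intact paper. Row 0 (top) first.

Answer: ........
........
........
O..OO..O
O..OO..O
........
........
........
........
........
........
O..OO..O
O..OO..O
........
........
........

Derivation:
Op 1 fold_left: fold axis v@4; visible region now rows[0,16) x cols[0,4) = 16x4
Op 2 fold_up: fold axis h@8; visible region now rows[0,8) x cols[0,4) = 8x4
Op 3 fold_left: fold axis v@2; visible region now rows[0,8) x cols[0,2) = 8x2
Op 4 cut(4, 0): punch at orig (4,0); cuts so far [(4, 0)]; region rows[0,8) x cols[0,2) = 8x2
Op 5 cut(3, 0): punch at orig (3,0); cuts so far [(3, 0), (4, 0)]; region rows[0,8) x cols[0,2) = 8x2
Unfold 1 (reflect across v@2): 4 holes -> [(3, 0), (3, 3), (4, 0), (4, 3)]
Unfold 2 (reflect across h@8): 8 holes -> [(3, 0), (3, 3), (4, 0), (4, 3), (11, 0), (11, 3), (12, 0), (12, 3)]
Unfold 3 (reflect across v@4): 16 holes -> [(3, 0), (3, 3), (3, 4), (3, 7), (4, 0), (4, 3), (4, 4), (4, 7), (11, 0), (11, 3), (11, 4), (11, 7), (12, 0), (12, 3), (12, 4), (12, 7)]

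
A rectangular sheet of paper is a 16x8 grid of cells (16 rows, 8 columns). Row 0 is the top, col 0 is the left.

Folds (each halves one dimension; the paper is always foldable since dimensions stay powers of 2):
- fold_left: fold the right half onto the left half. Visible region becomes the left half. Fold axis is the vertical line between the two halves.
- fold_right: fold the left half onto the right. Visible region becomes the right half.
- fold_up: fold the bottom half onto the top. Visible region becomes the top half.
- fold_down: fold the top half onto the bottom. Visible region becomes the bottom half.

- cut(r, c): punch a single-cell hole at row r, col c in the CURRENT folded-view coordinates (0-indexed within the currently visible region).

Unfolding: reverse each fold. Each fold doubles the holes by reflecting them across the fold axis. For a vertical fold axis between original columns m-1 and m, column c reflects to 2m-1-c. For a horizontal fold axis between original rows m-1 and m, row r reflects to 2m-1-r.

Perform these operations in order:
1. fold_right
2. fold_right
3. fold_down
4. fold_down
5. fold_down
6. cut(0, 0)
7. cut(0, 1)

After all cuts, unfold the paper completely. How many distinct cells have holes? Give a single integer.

Answer: 64

Derivation:
Op 1 fold_right: fold axis v@4; visible region now rows[0,16) x cols[4,8) = 16x4
Op 2 fold_right: fold axis v@6; visible region now rows[0,16) x cols[6,8) = 16x2
Op 3 fold_down: fold axis h@8; visible region now rows[8,16) x cols[6,8) = 8x2
Op 4 fold_down: fold axis h@12; visible region now rows[12,16) x cols[6,8) = 4x2
Op 5 fold_down: fold axis h@14; visible region now rows[14,16) x cols[6,8) = 2x2
Op 6 cut(0, 0): punch at orig (14,6); cuts so far [(14, 6)]; region rows[14,16) x cols[6,8) = 2x2
Op 7 cut(0, 1): punch at orig (14,7); cuts so far [(14, 6), (14, 7)]; region rows[14,16) x cols[6,8) = 2x2
Unfold 1 (reflect across h@14): 4 holes -> [(13, 6), (13, 7), (14, 6), (14, 7)]
Unfold 2 (reflect across h@12): 8 holes -> [(9, 6), (9, 7), (10, 6), (10, 7), (13, 6), (13, 7), (14, 6), (14, 7)]
Unfold 3 (reflect across h@8): 16 holes -> [(1, 6), (1, 7), (2, 6), (2, 7), (5, 6), (5, 7), (6, 6), (6, 7), (9, 6), (9, 7), (10, 6), (10, 7), (13, 6), (13, 7), (14, 6), (14, 7)]
Unfold 4 (reflect across v@6): 32 holes -> [(1, 4), (1, 5), (1, 6), (1, 7), (2, 4), (2, 5), (2, 6), (2, 7), (5, 4), (5, 5), (5, 6), (5, 7), (6, 4), (6, 5), (6, 6), (6, 7), (9, 4), (9, 5), (9, 6), (9, 7), (10, 4), (10, 5), (10, 6), (10, 7), (13, 4), (13, 5), (13, 6), (13, 7), (14, 4), (14, 5), (14, 6), (14, 7)]
Unfold 5 (reflect across v@4): 64 holes -> [(1, 0), (1, 1), (1, 2), (1, 3), (1, 4), (1, 5), (1, 6), (1, 7), (2, 0), (2, 1), (2, 2), (2, 3), (2, 4), (2, 5), (2, 6), (2, 7), (5, 0), (5, 1), (5, 2), (5, 3), (5, 4), (5, 5), (5, 6), (5, 7), (6, 0), (6, 1), (6, 2), (6, 3), (6, 4), (6, 5), (6, 6), (6, 7), (9, 0), (9, 1), (9, 2), (9, 3), (9, 4), (9, 5), (9, 6), (9, 7), (10, 0), (10, 1), (10, 2), (10, 3), (10, 4), (10, 5), (10, 6), (10, 7), (13, 0), (13, 1), (13, 2), (13, 3), (13, 4), (13, 5), (13, 6), (13, 7), (14, 0), (14, 1), (14, 2), (14, 3), (14, 4), (14, 5), (14, 6), (14, 7)]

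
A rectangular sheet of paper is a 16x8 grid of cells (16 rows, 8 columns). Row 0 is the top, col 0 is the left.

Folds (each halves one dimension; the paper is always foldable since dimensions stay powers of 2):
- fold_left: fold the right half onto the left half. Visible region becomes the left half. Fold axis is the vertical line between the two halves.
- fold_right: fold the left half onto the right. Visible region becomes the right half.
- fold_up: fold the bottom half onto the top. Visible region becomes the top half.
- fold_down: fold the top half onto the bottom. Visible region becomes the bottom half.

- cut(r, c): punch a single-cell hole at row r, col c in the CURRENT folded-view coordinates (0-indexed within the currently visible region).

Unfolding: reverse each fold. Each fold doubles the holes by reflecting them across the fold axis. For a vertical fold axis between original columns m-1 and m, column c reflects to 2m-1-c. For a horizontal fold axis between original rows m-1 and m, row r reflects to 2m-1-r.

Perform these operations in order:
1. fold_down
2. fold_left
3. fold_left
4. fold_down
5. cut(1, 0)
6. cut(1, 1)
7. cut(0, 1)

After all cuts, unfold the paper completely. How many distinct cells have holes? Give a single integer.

Answer: 48

Derivation:
Op 1 fold_down: fold axis h@8; visible region now rows[8,16) x cols[0,8) = 8x8
Op 2 fold_left: fold axis v@4; visible region now rows[8,16) x cols[0,4) = 8x4
Op 3 fold_left: fold axis v@2; visible region now rows[8,16) x cols[0,2) = 8x2
Op 4 fold_down: fold axis h@12; visible region now rows[12,16) x cols[0,2) = 4x2
Op 5 cut(1, 0): punch at orig (13,0); cuts so far [(13, 0)]; region rows[12,16) x cols[0,2) = 4x2
Op 6 cut(1, 1): punch at orig (13,1); cuts so far [(13, 0), (13, 1)]; region rows[12,16) x cols[0,2) = 4x2
Op 7 cut(0, 1): punch at orig (12,1); cuts so far [(12, 1), (13, 0), (13, 1)]; region rows[12,16) x cols[0,2) = 4x2
Unfold 1 (reflect across h@12): 6 holes -> [(10, 0), (10, 1), (11, 1), (12, 1), (13, 0), (13, 1)]
Unfold 2 (reflect across v@2): 12 holes -> [(10, 0), (10, 1), (10, 2), (10, 3), (11, 1), (11, 2), (12, 1), (12, 2), (13, 0), (13, 1), (13, 2), (13, 3)]
Unfold 3 (reflect across v@4): 24 holes -> [(10, 0), (10, 1), (10, 2), (10, 3), (10, 4), (10, 5), (10, 6), (10, 7), (11, 1), (11, 2), (11, 5), (11, 6), (12, 1), (12, 2), (12, 5), (12, 6), (13, 0), (13, 1), (13, 2), (13, 3), (13, 4), (13, 5), (13, 6), (13, 7)]
Unfold 4 (reflect across h@8): 48 holes -> [(2, 0), (2, 1), (2, 2), (2, 3), (2, 4), (2, 5), (2, 6), (2, 7), (3, 1), (3, 2), (3, 5), (3, 6), (4, 1), (4, 2), (4, 5), (4, 6), (5, 0), (5, 1), (5, 2), (5, 3), (5, 4), (5, 5), (5, 6), (5, 7), (10, 0), (10, 1), (10, 2), (10, 3), (10, 4), (10, 5), (10, 6), (10, 7), (11, 1), (11, 2), (11, 5), (11, 6), (12, 1), (12, 2), (12, 5), (12, 6), (13, 0), (13, 1), (13, 2), (13, 3), (13, 4), (13, 5), (13, 6), (13, 7)]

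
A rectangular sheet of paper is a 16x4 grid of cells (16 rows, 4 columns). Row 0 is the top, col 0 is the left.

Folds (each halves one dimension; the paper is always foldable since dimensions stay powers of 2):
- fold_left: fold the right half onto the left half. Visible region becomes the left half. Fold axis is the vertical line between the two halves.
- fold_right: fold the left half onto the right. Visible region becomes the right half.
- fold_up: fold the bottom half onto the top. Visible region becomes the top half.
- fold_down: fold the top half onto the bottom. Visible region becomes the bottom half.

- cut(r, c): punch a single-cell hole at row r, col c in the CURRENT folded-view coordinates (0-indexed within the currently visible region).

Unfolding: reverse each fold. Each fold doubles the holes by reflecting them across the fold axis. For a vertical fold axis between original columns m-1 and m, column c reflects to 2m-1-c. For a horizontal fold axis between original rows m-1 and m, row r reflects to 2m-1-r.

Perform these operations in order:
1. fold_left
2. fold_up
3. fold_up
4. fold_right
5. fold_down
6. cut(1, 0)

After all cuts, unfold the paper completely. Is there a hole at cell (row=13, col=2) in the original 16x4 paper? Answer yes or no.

Answer: no

Derivation:
Op 1 fold_left: fold axis v@2; visible region now rows[0,16) x cols[0,2) = 16x2
Op 2 fold_up: fold axis h@8; visible region now rows[0,8) x cols[0,2) = 8x2
Op 3 fold_up: fold axis h@4; visible region now rows[0,4) x cols[0,2) = 4x2
Op 4 fold_right: fold axis v@1; visible region now rows[0,4) x cols[1,2) = 4x1
Op 5 fold_down: fold axis h@2; visible region now rows[2,4) x cols[1,2) = 2x1
Op 6 cut(1, 0): punch at orig (3,1); cuts so far [(3, 1)]; region rows[2,4) x cols[1,2) = 2x1
Unfold 1 (reflect across h@2): 2 holes -> [(0, 1), (3, 1)]
Unfold 2 (reflect across v@1): 4 holes -> [(0, 0), (0, 1), (3, 0), (3, 1)]
Unfold 3 (reflect across h@4): 8 holes -> [(0, 0), (0, 1), (3, 0), (3, 1), (4, 0), (4, 1), (7, 0), (7, 1)]
Unfold 4 (reflect across h@8): 16 holes -> [(0, 0), (0, 1), (3, 0), (3, 1), (4, 0), (4, 1), (7, 0), (7, 1), (8, 0), (8, 1), (11, 0), (11, 1), (12, 0), (12, 1), (15, 0), (15, 1)]
Unfold 5 (reflect across v@2): 32 holes -> [(0, 0), (0, 1), (0, 2), (0, 3), (3, 0), (3, 1), (3, 2), (3, 3), (4, 0), (4, 1), (4, 2), (4, 3), (7, 0), (7, 1), (7, 2), (7, 3), (8, 0), (8, 1), (8, 2), (8, 3), (11, 0), (11, 1), (11, 2), (11, 3), (12, 0), (12, 1), (12, 2), (12, 3), (15, 0), (15, 1), (15, 2), (15, 3)]
Holes: [(0, 0), (0, 1), (0, 2), (0, 3), (3, 0), (3, 1), (3, 2), (3, 3), (4, 0), (4, 1), (4, 2), (4, 3), (7, 0), (7, 1), (7, 2), (7, 3), (8, 0), (8, 1), (8, 2), (8, 3), (11, 0), (11, 1), (11, 2), (11, 3), (12, 0), (12, 1), (12, 2), (12, 3), (15, 0), (15, 1), (15, 2), (15, 3)]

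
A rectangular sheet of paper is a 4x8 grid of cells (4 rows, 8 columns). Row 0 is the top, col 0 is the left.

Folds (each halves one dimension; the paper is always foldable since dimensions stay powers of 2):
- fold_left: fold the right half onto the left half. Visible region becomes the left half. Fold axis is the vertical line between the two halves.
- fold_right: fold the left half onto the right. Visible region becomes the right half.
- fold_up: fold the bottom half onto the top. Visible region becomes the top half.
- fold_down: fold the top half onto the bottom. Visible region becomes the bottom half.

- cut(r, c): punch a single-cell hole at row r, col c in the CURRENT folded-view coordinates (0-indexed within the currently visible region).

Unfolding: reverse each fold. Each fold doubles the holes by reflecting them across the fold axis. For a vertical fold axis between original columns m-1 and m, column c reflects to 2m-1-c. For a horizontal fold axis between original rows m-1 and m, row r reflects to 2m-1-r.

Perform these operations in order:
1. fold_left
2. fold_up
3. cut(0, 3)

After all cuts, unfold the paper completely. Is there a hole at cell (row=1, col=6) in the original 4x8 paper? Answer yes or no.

Answer: no

Derivation:
Op 1 fold_left: fold axis v@4; visible region now rows[0,4) x cols[0,4) = 4x4
Op 2 fold_up: fold axis h@2; visible region now rows[0,2) x cols[0,4) = 2x4
Op 3 cut(0, 3): punch at orig (0,3); cuts so far [(0, 3)]; region rows[0,2) x cols[0,4) = 2x4
Unfold 1 (reflect across h@2): 2 holes -> [(0, 3), (3, 3)]
Unfold 2 (reflect across v@4): 4 holes -> [(0, 3), (0, 4), (3, 3), (3, 4)]
Holes: [(0, 3), (0, 4), (3, 3), (3, 4)]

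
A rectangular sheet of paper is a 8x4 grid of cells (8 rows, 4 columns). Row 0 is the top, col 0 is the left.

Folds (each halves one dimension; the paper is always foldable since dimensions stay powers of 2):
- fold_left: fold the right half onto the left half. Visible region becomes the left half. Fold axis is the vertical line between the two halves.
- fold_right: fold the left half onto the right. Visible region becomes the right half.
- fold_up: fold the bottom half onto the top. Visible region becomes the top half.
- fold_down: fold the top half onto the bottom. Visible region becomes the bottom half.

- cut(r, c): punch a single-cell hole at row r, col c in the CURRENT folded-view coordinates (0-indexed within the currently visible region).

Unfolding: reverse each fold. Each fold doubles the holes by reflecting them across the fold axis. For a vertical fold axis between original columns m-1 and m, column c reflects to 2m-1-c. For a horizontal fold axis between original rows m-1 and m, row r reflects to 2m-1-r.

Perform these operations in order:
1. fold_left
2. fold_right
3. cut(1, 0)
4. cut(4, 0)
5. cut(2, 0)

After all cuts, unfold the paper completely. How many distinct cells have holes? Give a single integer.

Answer: 12

Derivation:
Op 1 fold_left: fold axis v@2; visible region now rows[0,8) x cols[0,2) = 8x2
Op 2 fold_right: fold axis v@1; visible region now rows[0,8) x cols[1,2) = 8x1
Op 3 cut(1, 0): punch at orig (1,1); cuts so far [(1, 1)]; region rows[0,8) x cols[1,2) = 8x1
Op 4 cut(4, 0): punch at orig (4,1); cuts so far [(1, 1), (4, 1)]; region rows[0,8) x cols[1,2) = 8x1
Op 5 cut(2, 0): punch at orig (2,1); cuts so far [(1, 1), (2, 1), (4, 1)]; region rows[0,8) x cols[1,2) = 8x1
Unfold 1 (reflect across v@1): 6 holes -> [(1, 0), (1, 1), (2, 0), (2, 1), (4, 0), (4, 1)]
Unfold 2 (reflect across v@2): 12 holes -> [(1, 0), (1, 1), (1, 2), (1, 3), (2, 0), (2, 1), (2, 2), (2, 3), (4, 0), (4, 1), (4, 2), (4, 3)]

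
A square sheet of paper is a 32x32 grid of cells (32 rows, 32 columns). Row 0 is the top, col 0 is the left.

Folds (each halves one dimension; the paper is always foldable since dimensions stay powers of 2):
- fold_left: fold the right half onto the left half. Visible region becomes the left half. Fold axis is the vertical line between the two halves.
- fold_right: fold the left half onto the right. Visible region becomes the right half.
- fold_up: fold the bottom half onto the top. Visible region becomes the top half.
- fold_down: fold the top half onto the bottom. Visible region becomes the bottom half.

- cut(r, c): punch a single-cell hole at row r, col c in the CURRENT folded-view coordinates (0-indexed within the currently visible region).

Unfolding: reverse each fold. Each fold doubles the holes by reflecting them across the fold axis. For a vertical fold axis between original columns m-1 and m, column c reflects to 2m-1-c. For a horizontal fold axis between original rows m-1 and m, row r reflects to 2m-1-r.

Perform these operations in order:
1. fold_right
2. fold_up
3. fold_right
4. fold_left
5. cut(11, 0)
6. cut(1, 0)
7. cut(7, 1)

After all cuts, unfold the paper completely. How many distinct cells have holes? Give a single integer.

Answer: 48

Derivation:
Op 1 fold_right: fold axis v@16; visible region now rows[0,32) x cols[16,32) = 32x16
Op 2 fold_up: fold axis h@16; visible region now rows[0,16) x cols[16,32) = 16x16
Op 3 fold_right: fold axis v@24; visible region now rows[0,16) x cols[24,32) = 16x8
Op 4 fold_left: fold axis v@28; visible region now rows[0,16) x cols[24,28) = 16x4
Op 5 cut(11, 0): punch at orig (11,24); cuts so far [(11, 24)]; region rows[0,16) x cols[24,28) = 16x4
Op 6 cut(1, 0): punch at orig (1,24); cuts so far [(1, 24), (11, 24)]; region rows[0,16) x cols[24,28) = 16x4
Op 7 cut(7, 1): punch at orig (7,25); cuts so far [(1, 24), (7, 25), (11, 24)]; region rows[0,16) x cols[24,28) = 16x4
Unfold 1 (reflect across v@28): 6 holes -> [(1, 24), (1, 31), (7, 25), (7, 30), (11, 24), (11, 31)]
Unfold 2 (reflect across v@24): 12 holes -> [(1, 16), (1, 23), (1, 24), (1, 31), (7, 17), (7, 22), (7, 25), (7, 30), (11, 16), (11, 23), (11, 24), (11, 31)]
Unfold 3 (reflect across h@16): 24 holes -> [(1, 16), (1, 23), (1, 24), (1, 31), (7, 17), (7, 22), (7, 25), (7, 30), (11, 16), (11, 23), (11, 24), (11, 31), (20, 16), (20, 23), (20, 24), (20, 31), (24, 17), (24, 22), (24, 25), (24, 30), (30, 16), (30, 23), (30, 24), (30, 31)]
Unfold 4 (reflect across v@16): 48 holes -> [(1, 0), (1, 7), (1, 8), (1, 15), (1, 16), (1, 23), (1, 24), (1, 31), (7, 1), (7, 6), (7, 9), (7, 14), (7, 17), (7, 22), (7, 25), (7, 30), (11, 0), (11, 7), (11, 8), (11, 15), (11, 16), (11, 23), (11, 24), (11, 31), (20, 0), (20, 7), (20, 8), (20, 15), (20, 16), (20, 23), (20, 24), (20, 31), (24, 1), (24, 6), (24, 9), (24, 14), (24, 17), (24, 22), (24, 25), (24, 30), (30, 0), (30, 7), (30, 8), (30, 15), (30, 16), (30, 23), (30, 24), (30, 31)]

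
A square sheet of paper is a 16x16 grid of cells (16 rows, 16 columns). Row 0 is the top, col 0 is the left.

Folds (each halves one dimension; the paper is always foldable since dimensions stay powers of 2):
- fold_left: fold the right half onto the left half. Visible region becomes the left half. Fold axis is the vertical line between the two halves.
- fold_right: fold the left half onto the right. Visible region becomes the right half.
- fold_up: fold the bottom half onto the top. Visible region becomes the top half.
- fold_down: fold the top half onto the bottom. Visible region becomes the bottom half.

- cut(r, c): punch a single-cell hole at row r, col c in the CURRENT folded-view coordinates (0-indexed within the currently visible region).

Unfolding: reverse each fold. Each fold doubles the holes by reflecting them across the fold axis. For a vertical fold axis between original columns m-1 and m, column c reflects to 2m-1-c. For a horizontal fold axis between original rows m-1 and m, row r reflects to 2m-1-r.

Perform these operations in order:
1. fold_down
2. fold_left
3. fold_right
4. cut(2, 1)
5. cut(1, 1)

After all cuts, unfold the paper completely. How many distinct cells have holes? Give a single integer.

Op 1 fold_down: fold axis h@8; visible region now rows[8,16) x cols[0,16) = 8x16
Op 2 fold_left: fold axis v@8; visible region now rows[8,16) x cols[0,8) = 8x8
Op 3 fold_right: fold axis v@4; visible region now rows[8,16) x cols[4,8) = 8x4
Op 4 cut(2, 1): punch at orig (10,5); cuts so far [(10, 5)]; region rows[8,16) x cols[4,8) = 8x4
Op 5 cut(1, 1): punch at orig (9,5); cuts so far [(9, 5), (10, 5)]; region rows[8,16) x cols[4,8) = 8x4
Unfold 1 (reflect across v@4): 4 holes -> [(9, 2), (9, 5), (10, 2), (10, 5)]
Unfold 2 (reflect across v@8): 8 holes -> [(9, 2), (9, 5), (9, 10), (9, 13), (10, 2), (10, 5), (10, 10), (10, 13)]
Unfold 3 (reflect across h@8): 16 holes -> [(5, 2), (5, 5), (5, 10), (5, 13), (6, 2), (6, 5), (6, 10), (6, 13), (9, 2), (9, 5), (9, 10), (9, 13), (10, 2), (10, 5), (10, 10), (10, 13)]

Answer: 16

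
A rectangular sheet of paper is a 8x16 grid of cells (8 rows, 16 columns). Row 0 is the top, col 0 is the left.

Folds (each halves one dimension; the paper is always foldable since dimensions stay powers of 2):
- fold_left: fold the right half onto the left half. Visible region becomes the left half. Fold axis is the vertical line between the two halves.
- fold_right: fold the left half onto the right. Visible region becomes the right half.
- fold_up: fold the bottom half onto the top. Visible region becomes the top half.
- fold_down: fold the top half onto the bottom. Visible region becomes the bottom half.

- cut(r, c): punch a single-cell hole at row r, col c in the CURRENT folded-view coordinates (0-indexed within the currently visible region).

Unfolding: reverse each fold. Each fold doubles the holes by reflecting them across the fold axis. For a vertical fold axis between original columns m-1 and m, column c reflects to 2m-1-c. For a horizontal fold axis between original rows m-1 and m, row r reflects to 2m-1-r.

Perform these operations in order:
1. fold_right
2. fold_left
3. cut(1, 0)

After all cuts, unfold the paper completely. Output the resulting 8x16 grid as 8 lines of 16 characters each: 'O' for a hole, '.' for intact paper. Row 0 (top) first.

Answer: ................
O......OO......O
................
................
................
................
................
................

Derivation:
Op 1 fold_right: fold axis v@8; visible region now rows[0,8) x cols[8,16) = 8x8
Op 2 fold_left: fold axis v@12; visible region now rows[0,8) x cols[8,12) = 8x4
Op 3 cut(1, 0): punch at orig (1,8); cuts so far [(1, 8)]; region rows[0,8) x cols[8,12) = 8x4
Unfold 1 (reflect across v@12): 2 holes -> [(1, 8), (1, 15)]
Unfold 2 (reflect across v@8): 4 holes -> [(1, 0), (1, 7), (1, 8), (1, 15)]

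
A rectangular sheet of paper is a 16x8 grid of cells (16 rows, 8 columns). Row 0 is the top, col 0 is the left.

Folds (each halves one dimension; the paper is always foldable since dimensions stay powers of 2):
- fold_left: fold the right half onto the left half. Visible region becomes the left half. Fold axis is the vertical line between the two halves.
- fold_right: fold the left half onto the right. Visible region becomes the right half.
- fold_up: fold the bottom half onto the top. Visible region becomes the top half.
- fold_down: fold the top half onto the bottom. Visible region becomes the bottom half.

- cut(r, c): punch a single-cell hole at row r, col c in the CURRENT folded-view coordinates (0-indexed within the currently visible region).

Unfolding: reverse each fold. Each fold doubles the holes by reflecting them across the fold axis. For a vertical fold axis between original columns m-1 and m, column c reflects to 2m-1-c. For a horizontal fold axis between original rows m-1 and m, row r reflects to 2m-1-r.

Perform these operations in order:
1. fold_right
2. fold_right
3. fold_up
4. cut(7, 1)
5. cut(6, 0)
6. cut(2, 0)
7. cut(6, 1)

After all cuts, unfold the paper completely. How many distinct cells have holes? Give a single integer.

Answer: 32

Derivation:
Op 1 fold_right: fold axis v@4; visible region now rows[0,16) x cols[4,8) = 16x4
Op 2 fold_right: fold axis v@6; visible region now rows[0,16) x cols[6,8) = 16x2
Op 3 fold_up: fold axis h@8; visible region now rows[0,8) x cols[6,8) = 8x2
Op 4 cut(7, 1): punch at orig (7,7); cuts so far [(7, 7)]; region rows[0,8) x cols[6,8) = 8x2
Op 5 cut(6, 0): punch at orig (6,6); cuts so far [(6, 6), (7, 7)]; region rows[0,8) x cols[6,8) = 8x2
Op 6 cut(2, 0): punch at orig (2,6); cuts so far [(2, 6), (6, 6), (7, 7)]; region rows[0,8) x cols[6,8) = 8x2
Op 7 cut(6, 1): punch at orig (6,7); cuts so far [(2, 6), (6, 6), (6, 7), (7, 7)]; region rows[0,8) x cols[6,8) = 8x2
Unfold 1 (reflect across h@8): 8 holes -> [(2, 6), (6, 6), (6, 7), (7, 7), (8, 7), (9, 6), (9, 7), (13, 6)]
Unfold 2 (reflect across v@6): 16 holes -> [(2, 5), (2, 6), (6, 4), (6, 5), (6, 6), (6, 7), (7, 4), (7, 7), (8, 4), (8, 7), (9, 4), (9, 5), (9, 6), (9, 7), (13, 5), (13, 6)]
Unfold 3 (reflect across v@4): 32 holes -> [(2, 1), (2, 2), (2, 5), (2, 6), (6, 0), (6, 1), (6, 2), (6, 3), (6, 4), (6, 5), (6, 6), (6, 7), (7, 0), (7, 3), (7, 4), (7, 7), (8, 0), (8, 3), (8, 4), (8, 7), (9, 0), (9, 1), (9, 2), (9, 3), (9, 4), (9, 5), (9, 6), (9, 7), (13, 1), (13, 2), (13, 5), (13, 6)]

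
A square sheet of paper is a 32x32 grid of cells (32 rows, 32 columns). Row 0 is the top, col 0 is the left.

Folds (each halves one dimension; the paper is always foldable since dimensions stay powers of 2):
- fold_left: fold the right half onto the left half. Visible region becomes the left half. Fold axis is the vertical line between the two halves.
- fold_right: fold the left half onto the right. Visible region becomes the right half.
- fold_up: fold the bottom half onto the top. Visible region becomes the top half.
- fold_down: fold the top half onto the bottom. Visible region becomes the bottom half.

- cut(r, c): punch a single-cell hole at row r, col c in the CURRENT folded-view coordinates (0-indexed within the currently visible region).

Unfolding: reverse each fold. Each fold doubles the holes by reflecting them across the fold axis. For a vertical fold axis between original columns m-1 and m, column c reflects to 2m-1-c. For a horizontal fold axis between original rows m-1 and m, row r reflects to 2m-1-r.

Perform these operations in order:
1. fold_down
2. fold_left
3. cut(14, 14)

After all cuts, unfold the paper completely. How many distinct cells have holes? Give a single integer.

Op 1 fold_down: fold axis h@16; visible region now rows[16,32) x cols[0,32) = 16x32
Op 2 fold_left: fold axis v@16; visible region now rows[16,32) x cols[0,16) = 16x16
Op 3 cut(14, 14): punch at orig (30,14); cuts so far [(30, 14)]; region rows[16,32) x cols[0,16) = 16x16
Unfold 1 (reflect across v@16): 2 holes -> [(30, 14), (30, 17)]
Unfold 2 (reflect across h@16): 4 holes -> [(1, 14), (1, 17), (30, 14), (30, 17)]

Answer: 4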